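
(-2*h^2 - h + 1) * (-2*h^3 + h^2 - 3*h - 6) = 4*h^5 + 3*h^3 + 16*h^2 + 3*h - 6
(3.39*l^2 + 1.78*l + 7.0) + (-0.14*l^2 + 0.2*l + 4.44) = 3.25*l^2 + 1.98*l + 11.44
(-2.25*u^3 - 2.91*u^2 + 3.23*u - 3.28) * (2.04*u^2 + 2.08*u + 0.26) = -4.59*u^5 - 10.6164*u^4 - 0.0486000000000004*u^3 - 0.729399999999999*u^2 - 5.9826*u - 0.8528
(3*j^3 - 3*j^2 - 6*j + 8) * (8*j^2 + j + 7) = 24*j^5 - 21*j^4 - 30*j^3 + 37*j^2 - 34*j + 56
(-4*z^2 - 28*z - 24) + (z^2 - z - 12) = -3*z^2 - 29*z - 36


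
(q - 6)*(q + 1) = q^2 - 5*q - 6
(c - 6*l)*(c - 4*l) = c^2 - 10*c*l + 24*l^2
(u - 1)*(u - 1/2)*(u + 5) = u^3 + 7*u^2/2 - 7*u + 5/2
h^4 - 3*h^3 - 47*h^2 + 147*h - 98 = (h - 7)*(h - 2)*(h - 1)*(h + 7)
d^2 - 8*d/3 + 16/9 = (d - 4/3)^2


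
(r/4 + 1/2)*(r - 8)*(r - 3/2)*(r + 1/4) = r^4/4 - 29*r^3/16 - 71*r^2/32 + 89*r/16 + 3/2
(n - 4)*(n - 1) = n^2 - 5*n + 4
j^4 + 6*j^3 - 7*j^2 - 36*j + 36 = (j - 2)*(j - 1)*(j + 3)*(j + 6)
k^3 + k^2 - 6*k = k*(k - 2)*(k + 3)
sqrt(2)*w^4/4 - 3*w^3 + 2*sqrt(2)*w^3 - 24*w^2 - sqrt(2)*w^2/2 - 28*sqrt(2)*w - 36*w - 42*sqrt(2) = (w/2 + 1)*(w + 6)*(w - 7*sqrt(2))*(sqrt(2)*w/2 + 1)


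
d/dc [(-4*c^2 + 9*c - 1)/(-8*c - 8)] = (c^2/2 + c - 5/4)/(c^2 + 2*c + 1)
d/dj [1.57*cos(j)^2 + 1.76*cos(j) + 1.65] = -(3.14*cos(j) + 1.76)*sin(j)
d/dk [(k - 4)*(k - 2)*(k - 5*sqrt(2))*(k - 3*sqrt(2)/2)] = 4*k^3 - 39*sqrt(2)*k^2/2 - 18*k^2 + 46*k + 78*sqrt(2)*k - 90 - 52*sqrt(2)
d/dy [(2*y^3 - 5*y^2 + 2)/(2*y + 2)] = (4*y^3 + y^2 - 10*y - 2)/(2*(y^2 + 2*y + 1))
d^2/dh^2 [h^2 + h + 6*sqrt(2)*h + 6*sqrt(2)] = 2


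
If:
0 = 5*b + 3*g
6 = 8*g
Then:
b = -9/20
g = 3/4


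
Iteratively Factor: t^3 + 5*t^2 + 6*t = (t + 2)*(t^2 + 3*t) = (t + 2)*(t + 3)*(t)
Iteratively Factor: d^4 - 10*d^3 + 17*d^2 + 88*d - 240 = (d + 3)*(d^3 - 13*d^2 + 56*d - 80) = (d - 5)*(d + 3)*(d^2 - 8*d + 16) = (d - 5)*(d - 4)*(d + 3)*(d - 4)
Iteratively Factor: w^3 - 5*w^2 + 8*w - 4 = (w - 1)*(w^2 - 4*w + 4) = (w - 2)*(w - 1)*(w - 2)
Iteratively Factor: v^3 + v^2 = (v)*(v^2 + v) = v*(v + 1)*(v)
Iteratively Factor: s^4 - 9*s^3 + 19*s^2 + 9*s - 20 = (s - 1)*(s^3 - 8*s^2 + 11*s + 20) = (s - 4)*(s - 1)*(s^2 - 4*s - 5) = (s - 4)*(s - 1)*(s + 1)*(s - 5)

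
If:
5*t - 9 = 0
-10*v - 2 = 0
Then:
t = 9/5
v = -1/5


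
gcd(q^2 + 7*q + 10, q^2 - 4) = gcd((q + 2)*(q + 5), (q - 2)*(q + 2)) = q + 2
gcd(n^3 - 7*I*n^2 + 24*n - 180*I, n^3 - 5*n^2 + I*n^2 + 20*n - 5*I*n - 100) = n + 5*I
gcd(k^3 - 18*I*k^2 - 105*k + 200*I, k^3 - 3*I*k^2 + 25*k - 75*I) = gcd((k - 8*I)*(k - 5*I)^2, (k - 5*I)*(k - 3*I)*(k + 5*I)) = k - 5*I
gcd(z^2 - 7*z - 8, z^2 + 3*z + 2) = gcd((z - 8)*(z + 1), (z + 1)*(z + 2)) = z + 1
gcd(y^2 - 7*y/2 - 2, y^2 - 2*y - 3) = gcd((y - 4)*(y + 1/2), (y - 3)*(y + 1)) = 1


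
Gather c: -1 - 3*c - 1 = -3*c - 2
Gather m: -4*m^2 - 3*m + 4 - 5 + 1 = -4*m^2 - 3*m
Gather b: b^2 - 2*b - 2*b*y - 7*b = b^2 + b*(-2*y - 9)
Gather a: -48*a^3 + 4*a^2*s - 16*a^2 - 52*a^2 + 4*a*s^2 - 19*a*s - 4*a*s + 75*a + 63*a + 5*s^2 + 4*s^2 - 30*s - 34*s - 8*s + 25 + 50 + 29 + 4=-48*a^3 + a^2*(4*s - 68) + a*(4*s^2 - 23*s + 138) + 9*s^2 - 72*s + 108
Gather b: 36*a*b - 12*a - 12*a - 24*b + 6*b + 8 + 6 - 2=-24*a + b*(36*a - 18) + 12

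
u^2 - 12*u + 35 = (u - 7)*(u - 5)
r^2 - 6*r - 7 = (r - 7)*(r + 1)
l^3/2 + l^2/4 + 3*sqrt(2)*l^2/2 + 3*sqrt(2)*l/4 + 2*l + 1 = (l/2 + sqrt(2))*(l + 1/2)*(l + sqrt(2))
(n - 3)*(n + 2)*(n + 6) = n^3 + 5*n^2 - 12*n - 36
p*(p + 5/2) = p^2 + 5*p/2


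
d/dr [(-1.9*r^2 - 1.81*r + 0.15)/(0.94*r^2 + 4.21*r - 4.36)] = (-6.2976*r^2 + 16.286*r + 7.2601)/(0.8836*r^4 + 7.9148*r^3 + 9.5273*r^2 - 36.7112*r + 19.0096)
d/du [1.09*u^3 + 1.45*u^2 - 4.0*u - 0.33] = 3.27*u^2 + 2.9*u - 4.0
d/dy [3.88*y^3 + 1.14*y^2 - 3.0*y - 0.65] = 11.64*y^2 + 2.28*y - 3.0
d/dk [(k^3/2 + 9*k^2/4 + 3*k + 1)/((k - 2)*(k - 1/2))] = (4*k^4 - 20*k^3 - 57*k^2 + 20*k + 44)/(2*(4*k^4 - 20*k^3 + 33*k^2 - 20*k + 4))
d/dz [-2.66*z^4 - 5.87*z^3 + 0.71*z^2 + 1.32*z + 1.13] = -10.64*z^3 - 17.61*z^2 + 1.42*z + 1.32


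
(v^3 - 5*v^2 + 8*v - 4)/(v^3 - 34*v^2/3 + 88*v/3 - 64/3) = 3*(v^2 - 3*v + 2)/(3*v^2 - 28*v + 32)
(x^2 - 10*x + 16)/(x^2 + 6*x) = (x^2 - 10*x + 16)/(x*(x + 6))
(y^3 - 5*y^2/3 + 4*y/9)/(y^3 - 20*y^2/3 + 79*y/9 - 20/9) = y/(y - 5)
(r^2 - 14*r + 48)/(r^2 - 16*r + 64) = (r - 6)/(r - 8)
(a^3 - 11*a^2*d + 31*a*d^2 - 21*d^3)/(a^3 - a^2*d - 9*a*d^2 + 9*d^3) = (a - 7*d)/(a + 3*d)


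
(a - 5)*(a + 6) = a^2 + a - 30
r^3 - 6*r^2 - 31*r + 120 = (r - 8)*(r - 3)*(r + 5)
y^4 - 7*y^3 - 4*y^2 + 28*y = y*(y - 7)*(y - 2)*(y + 2)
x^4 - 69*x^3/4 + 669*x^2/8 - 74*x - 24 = (x - 8)^2*(x - 3/2)*(x + 1/4)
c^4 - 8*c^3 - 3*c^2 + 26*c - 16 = (c - 8)*(c - 1)^2*(c + 2)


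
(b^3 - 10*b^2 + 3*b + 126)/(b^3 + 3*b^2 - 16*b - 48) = (b^2 - 13*b + 42)/(b^2 - 16)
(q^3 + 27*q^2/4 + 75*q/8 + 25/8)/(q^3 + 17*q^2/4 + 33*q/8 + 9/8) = (4*q^2 + 25*q + 25)/(4*q^2 + 15*q + 9)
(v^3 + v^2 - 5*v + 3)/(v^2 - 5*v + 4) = (v^2 + 2*v - 3)/(v - 4)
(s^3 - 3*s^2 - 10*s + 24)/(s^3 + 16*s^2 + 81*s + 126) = (s^2 - 6*s + 8)/(s^2 + 13*s + 42)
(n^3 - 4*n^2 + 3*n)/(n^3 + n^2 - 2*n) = (n - 3)/(n + 2)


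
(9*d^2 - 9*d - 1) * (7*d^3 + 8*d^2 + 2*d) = 63*d^5 + 9*d^4 - 61*d^3 - 26*d^2 - 2*d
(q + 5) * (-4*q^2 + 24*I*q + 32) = -4*q^3 - 20*q^2 + 24*I*q^2 + 32*q + 120*I*q + 160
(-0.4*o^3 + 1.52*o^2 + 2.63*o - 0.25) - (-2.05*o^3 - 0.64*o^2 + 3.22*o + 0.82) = 1.65*o^3 + 2.16*o^2 - 0.59*o - 1.07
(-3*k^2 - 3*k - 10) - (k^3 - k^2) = -k^3 - 2*k^2 - 3*k - 10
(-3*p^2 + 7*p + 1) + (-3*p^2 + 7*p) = -6*p^2 + 14*p + 1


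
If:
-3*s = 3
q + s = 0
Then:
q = 1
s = -1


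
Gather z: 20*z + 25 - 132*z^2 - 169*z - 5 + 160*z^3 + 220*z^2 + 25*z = 160*z^3 + 88*z^2 - 124*z + 20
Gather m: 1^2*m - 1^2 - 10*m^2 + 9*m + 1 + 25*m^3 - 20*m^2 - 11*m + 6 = 25*m^3 - 30*m^2 - m + 6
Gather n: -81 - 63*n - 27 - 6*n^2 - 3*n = -6*n^2 - 66*n - 108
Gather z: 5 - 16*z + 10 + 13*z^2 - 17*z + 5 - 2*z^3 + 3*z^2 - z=-2*z^3 + 16*z^2 - 34*z + 20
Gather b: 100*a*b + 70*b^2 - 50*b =70*b^2 + b*(100*a - 50)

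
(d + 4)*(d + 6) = d^2 + 10*d + 24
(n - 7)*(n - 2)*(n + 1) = n^3 - 8*n^2 + 5*n + 14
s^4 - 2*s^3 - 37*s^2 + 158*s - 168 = (s - 4)*(s - 3)*(s - 2)*(s + 7)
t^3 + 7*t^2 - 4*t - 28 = (t - 2)*(t + 2)*(t + 7)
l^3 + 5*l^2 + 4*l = l*(l + 1)*(l + 4)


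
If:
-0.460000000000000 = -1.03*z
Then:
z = 0.45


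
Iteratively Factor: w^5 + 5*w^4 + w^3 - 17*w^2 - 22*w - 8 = (w + 4)*(w^4 + w^3 - 3*w^2 - 5*w - 2) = (w - 2)*(w + 4)*(w^3 + 3*w^2 + 3*w + 1) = (w - 2)*(w + 1)*(w + 4)*(w^2 + 2*w + 1) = (w - 2)*(w + 1)^2*(w + 4)*(w + 1)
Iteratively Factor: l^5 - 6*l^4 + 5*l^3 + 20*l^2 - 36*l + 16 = (l - 4)*(l^4 - 2*l^3 - 3*l^2 + 8*l - 4) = (l - 4)*(l - 1)*(l^3 - l^2 - 4*l + 4) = (l - 4)*(l - 1)*(l + 2)*(l^2 - 3*l + 2) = (l - 4)*(l - 1)^2*(l + 2)*(l - 2)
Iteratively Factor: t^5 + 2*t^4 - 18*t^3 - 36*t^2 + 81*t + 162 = (t - 3)*(t^4 + 5*t^3 - 3*t^2 - 45*t - 54) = (t - 3)*(t + 2)*(t^3 + 3*t^2 - 9*t - 27) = (t - 3)^2*(t + 2)*(t^2 + 6*t + 9) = (t - 3)^2*(t + 2)*(t + 3)*(t + 3)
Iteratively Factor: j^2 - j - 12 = (j + 3)*(j - 4)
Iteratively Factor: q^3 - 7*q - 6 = (q + 2)*(q^2 - 2*q - 3) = (q + 1)*(q + 2)*(q - 3)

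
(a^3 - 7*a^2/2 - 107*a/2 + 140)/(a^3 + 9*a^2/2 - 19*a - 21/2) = (2*a^2 - 21*a + 40)/(2*a^2 - 5*a - 3)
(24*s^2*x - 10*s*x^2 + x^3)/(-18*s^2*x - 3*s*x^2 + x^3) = (-4*s + x)/(3*s + x)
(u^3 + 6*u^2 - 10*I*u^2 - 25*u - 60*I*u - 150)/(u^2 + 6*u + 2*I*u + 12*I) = (u^2 - 10*I*u - 25)/(u + 2*I)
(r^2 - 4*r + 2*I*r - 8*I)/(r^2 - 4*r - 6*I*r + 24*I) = (r + 2*I)/(r - 6*I)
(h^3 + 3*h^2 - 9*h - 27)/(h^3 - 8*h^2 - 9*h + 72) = (h + 3)/(h - 8)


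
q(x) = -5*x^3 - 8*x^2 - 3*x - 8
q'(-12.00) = -1971.00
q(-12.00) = 7516.00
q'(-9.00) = -1074.00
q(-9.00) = 3016.00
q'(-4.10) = -189.55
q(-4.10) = 214.42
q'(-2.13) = -36.97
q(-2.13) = 10.41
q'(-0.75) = 0.56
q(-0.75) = -8.14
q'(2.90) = -175.55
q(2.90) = -205.92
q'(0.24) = -7.70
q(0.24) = -9.25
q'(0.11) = -4.94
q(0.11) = -8.43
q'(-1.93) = -27.99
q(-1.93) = 3.94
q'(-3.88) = -166.74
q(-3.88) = 175.26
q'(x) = -15*x^2 - 16*x - 3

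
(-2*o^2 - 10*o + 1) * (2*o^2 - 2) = -4*o^4 - 20*o^3 + 6*o^2 + 20*o - 2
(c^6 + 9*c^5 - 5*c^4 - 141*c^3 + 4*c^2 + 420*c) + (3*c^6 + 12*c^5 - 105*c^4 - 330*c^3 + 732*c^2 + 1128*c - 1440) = 4*c^6 + 21*c^5 - 110*c^4 - 471*c^3 + 736*c^2 + 1548*c - 1440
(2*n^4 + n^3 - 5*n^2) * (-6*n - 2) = -12*n^5 - 10*n^4 + 28*n^3 + 10*n^2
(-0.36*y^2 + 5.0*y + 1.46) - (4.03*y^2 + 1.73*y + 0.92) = -4.39*y^2 + 3.27*y + 0.54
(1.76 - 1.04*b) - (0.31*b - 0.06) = 1.82 - 1.35*b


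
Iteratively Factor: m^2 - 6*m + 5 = (m - 1)*(m - 5)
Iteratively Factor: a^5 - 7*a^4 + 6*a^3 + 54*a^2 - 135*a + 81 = (a - 1)*(a^4 - 6*a^3 + 54*a - 81) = (a - 1)*(a + 3)*(a^3 - 9*a^2 + 27*a - 27) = (a - 3)*(a - 1)*(a + 3)*(a^2 - 6*a + 9) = (a - 3)^2*(a - 1)*(a + 3)*(a - 3)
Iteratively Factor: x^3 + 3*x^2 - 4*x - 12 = (x + 2)*(x^2 + x - 6) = (x - 2)*(x + 2)*(x + 3)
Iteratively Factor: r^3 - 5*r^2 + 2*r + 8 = (r - 2)*(r^2 - 3*r - 4) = (r - 4)*(r - 2)*(r + 1)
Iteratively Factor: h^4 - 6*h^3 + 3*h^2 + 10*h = (h + 1)*(h^3 - 7*h^2 + 10*h) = h*(h + 1)*(h^2 - 7*h + 10) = h*(h - 5)*(h + 1)*(h - 2)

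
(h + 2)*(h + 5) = h^2 + 7*h + 10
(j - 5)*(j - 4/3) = j^2 - 19*j/3 + 20/3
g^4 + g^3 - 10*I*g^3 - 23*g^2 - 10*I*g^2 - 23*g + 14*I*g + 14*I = (g - 7*I)*(g - 2*I)*(-I*g - I)*(I*g + 1)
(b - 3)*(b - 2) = b^2 - 5*b + 6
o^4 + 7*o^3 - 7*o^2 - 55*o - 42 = (o - 3)*(o + 1)*(o + 2)*(o + 7)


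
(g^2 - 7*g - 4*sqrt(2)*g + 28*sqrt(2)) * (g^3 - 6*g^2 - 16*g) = g^5 - 13*g^4 - 4*sqrt(2)*g^4 + 26*g^3 + 52*sqrt(2)*g^3 - 104*sqrt(2)*g^2 + 112*g^2 - 448*sqrt(2)*g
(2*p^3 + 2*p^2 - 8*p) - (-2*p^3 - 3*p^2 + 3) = 4*p^3 + 5*p^2 - 8*p - 3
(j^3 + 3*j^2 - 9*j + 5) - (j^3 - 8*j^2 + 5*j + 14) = 11*j^2 - 14*j - 9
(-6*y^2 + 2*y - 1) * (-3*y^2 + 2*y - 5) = 18*y^4 - 18*y^3 + 37*y^2 - 12*y + 5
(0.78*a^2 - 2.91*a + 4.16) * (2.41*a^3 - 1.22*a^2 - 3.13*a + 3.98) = 1.8798*a^5 - 7.9647*a^4 + 11.1344*a^3 + 7.1375*a^2 - 24.6026*a + 16.5568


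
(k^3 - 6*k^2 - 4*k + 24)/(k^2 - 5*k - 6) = (k^2 - 4)/(k + 1)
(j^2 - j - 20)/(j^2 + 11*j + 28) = (j - 5)/(j + 7)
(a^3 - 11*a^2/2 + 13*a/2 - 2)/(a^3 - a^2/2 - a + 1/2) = (a - 4)/(a + 1)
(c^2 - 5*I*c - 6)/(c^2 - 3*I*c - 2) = (c - 3*I)/(c - I)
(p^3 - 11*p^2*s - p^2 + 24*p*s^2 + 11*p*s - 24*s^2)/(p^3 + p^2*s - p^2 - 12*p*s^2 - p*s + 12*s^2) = (p - 8*s)/(p + 4*s)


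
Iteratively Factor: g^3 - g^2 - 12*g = (g)*(g^2 - g - 12) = g*(g - 4)*(g + 3)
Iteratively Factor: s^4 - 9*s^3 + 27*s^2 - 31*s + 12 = (s - 4)*(s^3 - 5*s^2 + 7*s - 3) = (s - 4)*(s - 1)*(s^2 - 4*s + 3) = (s - 4)*(s - 3)*(s - 1)*(s - 1)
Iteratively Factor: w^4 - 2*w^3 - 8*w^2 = (w + 2)*(w^3 - 4*w^2) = w*(w + 2)*(w^2 - 4*w) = w*(w - 4)*(w + 2)*(w)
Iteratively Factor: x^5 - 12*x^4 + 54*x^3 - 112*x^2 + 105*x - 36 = (x - 3)*(x^4 - 9*x^3 + 27*x^2 - 31*x + 12) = (x - 3)*(x - 1)*(x^3 - 8*x^2 + 19*x - 12) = (x - 3)*(x - 1)^2*(x^2 - 7*x + 12) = (x - 3)^2*(x - 1)^2*(x - 4)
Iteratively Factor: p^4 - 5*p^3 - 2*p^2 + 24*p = (p - 3)*(p^3 - 2*p^2 - 8*p) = (p - 3)*(p + 2)*(p^2 - 4*p) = p*(p - 3)*(p + 2)*(p - 4)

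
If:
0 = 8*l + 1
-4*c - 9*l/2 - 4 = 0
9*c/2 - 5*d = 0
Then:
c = -55/64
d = -99/128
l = -1/8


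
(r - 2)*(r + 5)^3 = r^4 + 13*r^3 + 45*r^2 - 25*r - 250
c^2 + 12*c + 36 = (c + 6)^2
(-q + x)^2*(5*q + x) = 5*q^3 - 9*q^2*x + 3*q*x^2 + x^3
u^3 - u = u*(u - 1)*(u + 1)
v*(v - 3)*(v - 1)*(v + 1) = v^4 - 3*v^3 - v^2 + 3*v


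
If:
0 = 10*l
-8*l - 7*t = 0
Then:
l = 0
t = 0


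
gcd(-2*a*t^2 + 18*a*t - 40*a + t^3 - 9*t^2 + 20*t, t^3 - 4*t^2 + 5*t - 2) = 1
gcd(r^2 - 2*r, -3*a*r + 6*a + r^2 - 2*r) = r - 2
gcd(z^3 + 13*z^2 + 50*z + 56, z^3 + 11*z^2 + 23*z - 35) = z + 7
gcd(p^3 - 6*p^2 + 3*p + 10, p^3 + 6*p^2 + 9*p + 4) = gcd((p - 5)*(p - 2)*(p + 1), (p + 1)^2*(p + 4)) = p + 1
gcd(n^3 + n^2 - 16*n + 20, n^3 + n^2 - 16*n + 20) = n^3 + n^2 - 16*n + 20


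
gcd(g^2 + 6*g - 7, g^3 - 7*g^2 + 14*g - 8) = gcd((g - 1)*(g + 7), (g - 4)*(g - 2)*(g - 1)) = g - 1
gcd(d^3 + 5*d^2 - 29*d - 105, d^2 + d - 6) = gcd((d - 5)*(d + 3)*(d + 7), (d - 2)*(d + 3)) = d + 3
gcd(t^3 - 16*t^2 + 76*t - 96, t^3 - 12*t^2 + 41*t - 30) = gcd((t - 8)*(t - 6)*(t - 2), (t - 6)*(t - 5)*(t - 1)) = t - 6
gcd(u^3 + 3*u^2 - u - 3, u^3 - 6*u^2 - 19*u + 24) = u^2 + 2*u - 3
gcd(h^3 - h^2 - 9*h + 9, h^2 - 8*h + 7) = h - 1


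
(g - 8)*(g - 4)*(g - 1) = g^3 - 13*g^2 + 44*g - 32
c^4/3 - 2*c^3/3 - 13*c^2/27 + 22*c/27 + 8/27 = (c/3 + 1/3)*(c - 2)*(c - 4/3)*(c + 1/3)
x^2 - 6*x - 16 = (x - 8)*(x + 2)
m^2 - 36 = (m - 6)*(m + 6)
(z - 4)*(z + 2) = z^2 - 2*z - 8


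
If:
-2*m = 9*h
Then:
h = -2*m/9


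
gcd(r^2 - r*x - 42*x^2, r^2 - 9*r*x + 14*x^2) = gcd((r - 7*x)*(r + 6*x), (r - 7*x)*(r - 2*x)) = -r + 7*x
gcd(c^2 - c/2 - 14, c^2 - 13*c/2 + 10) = c - 4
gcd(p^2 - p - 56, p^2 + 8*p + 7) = p + 7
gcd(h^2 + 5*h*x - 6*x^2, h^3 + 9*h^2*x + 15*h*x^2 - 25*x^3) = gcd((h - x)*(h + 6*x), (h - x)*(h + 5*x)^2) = -h + x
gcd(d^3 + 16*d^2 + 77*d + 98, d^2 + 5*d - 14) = d + 7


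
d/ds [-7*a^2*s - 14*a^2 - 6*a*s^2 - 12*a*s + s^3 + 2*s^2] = -7*a^2 - 12*a*s - 12*a + 3*s^2 + 4*s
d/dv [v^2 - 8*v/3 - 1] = 2*v - 8/3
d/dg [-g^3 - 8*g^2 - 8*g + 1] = -3*g^2 - 16*g - 8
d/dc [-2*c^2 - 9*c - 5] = -4*c - 9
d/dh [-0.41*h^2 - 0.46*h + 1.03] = -0.82*h - 0.46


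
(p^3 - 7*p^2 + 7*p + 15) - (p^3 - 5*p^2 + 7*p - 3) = 18 - 2*p^2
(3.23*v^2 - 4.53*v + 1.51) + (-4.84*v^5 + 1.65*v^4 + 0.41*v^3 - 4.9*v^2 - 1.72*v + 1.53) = -4.84*v^5 + 1.65*v^4 + 0.41*v^3 - 1.67*v^2 - 6.25*v + 3.04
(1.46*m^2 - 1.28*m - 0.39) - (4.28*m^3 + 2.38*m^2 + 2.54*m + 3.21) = -4.28*m^3 - 0.92*m^2 - 3.82*m - 3.6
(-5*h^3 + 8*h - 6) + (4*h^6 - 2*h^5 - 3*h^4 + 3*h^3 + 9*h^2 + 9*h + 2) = 4*h^6 - 2*h^5 - 3*h^4 - 2*h^3 + 9*h^2 + 17*h - 4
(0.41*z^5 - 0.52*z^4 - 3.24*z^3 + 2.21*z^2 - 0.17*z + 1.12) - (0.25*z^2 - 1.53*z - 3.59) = 0.41*z^5 - 0.52*z^4 - 3.24*z^3 + 1.96*z^2 + 1.36*z + 4.71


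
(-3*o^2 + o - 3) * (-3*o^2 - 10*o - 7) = 9*o^4 + 27*o^3 + 20*o^2 + 23*o + 21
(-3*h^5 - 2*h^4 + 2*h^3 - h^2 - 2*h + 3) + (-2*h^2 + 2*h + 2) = -3*h^5 - 2*h^4 + 2*h^3 - 3*h^2 + 5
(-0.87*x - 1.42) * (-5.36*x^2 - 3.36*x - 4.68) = 4.6632*x^3 + 10.5344*x^2 + 8.8428*x + 6.6456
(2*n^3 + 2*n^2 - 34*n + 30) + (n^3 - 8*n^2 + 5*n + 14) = 3*n^3 - 6*n^2 - 29*n + 44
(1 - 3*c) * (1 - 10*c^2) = 30*c^3 - 10*c^2 - 3*c + 1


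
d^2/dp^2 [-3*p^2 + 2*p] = -6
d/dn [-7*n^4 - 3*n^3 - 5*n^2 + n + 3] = -28*n^3 - 9*n^2 - 10*n + 1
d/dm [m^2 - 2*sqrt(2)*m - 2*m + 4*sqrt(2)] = 2*m - 2*sqrt(2) - 2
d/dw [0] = 0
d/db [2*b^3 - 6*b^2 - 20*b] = 6*b^2 - 12*b - 20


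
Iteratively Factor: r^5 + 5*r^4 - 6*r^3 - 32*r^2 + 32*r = (r - 2)*(r^4 + 7*r^3 + 8*r^2 - 16*r) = (r - 2)*(r + 4)*(r^3 + 3*r^2 - 4*r) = r*(r - 2)*(r + 4)*(r^2 + 3*r - 4) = r*(r - 2)*(r + 4)^2*(r - 1)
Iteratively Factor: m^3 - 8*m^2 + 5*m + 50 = (m + 2)*(m^2 - 10*m + 25) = (m - 5)*(m + 2)*(m - 5)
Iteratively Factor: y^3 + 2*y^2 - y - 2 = (y + 2)*(y^2 - 1) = (y + 1)*(y + 2)*(y - 1)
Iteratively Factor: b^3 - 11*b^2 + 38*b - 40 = (b - 4)*(b^2 - 7*b + 10) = (b - 5)*(b - 4)*(b - 2)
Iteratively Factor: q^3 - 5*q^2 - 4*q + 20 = (q + 2)*(q^2 - 7*q + 10) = (q - 5)*(q + 2)*(q - 2)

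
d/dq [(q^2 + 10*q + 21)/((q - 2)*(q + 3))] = -9/(q^2 - 4*q + 4)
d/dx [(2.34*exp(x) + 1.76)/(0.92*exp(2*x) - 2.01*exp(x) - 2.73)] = (-(1.84*exp(x) - 2.01)*(2.34*exp(x) + 1.76) + 2.1528*exp(2*x) - 4.7034*exp(x) - 6.3882)*exp(x)/(-0.92*exp(2*x) + 2.01*exp(x) + 2.73)^2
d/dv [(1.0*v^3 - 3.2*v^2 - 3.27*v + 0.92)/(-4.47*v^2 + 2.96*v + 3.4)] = (-4.47*v^4 + 5.92*v^3 - 13.8889*v^2 - 13.5352*v - 13.8412)/(19.9809*v^4 - 26.4624*v^3 - 21.6344*v^2 + 20.128*v + 11.56)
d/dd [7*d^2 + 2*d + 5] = 14*d + 2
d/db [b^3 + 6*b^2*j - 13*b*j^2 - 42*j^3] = 3*b^2 + 12*b*j - 13*j^2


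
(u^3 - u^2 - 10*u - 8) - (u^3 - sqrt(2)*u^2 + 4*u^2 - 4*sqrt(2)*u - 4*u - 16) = -5*u^2 + sqrt(2)*u^2 - 6*u + 4*sqrt(2)*u + 8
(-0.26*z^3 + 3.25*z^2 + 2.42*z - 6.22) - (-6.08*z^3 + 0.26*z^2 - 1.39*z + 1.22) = 5.82*z^3 + 2.99*z^2 + 3.81*z - 7.44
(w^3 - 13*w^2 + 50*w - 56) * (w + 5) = w^4 - 8*w^3 - 15*w^2 + 194*w - 280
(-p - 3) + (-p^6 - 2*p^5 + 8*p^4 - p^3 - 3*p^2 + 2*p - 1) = -p^6 - 2*p^5 + 8*p^4 - p^3 - 3*p^2 + p - 4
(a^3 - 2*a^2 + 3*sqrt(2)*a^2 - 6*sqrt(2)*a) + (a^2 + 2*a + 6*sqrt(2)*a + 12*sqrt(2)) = a^3 - a^2 + 3*sqrt(2)*a^2 + 2*a + 12*sqrt(2)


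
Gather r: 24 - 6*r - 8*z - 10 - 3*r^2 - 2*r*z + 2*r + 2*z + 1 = -3*r^2 + r*(-2*z - 4) - 6*z + 15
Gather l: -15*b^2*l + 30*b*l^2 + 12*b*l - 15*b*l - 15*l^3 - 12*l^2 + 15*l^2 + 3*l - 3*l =-15*l^3 + l^2*(30*b + 3) + l*(-15*b^2 - 3*b)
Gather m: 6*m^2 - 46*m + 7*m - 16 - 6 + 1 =6*m^2 - 39*m - 21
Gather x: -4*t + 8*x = -4*t + 8*x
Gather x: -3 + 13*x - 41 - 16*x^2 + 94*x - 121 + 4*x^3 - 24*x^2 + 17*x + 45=4*x^3 - 40*x^2 + 124*x - 120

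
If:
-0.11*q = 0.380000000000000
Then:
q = -3.45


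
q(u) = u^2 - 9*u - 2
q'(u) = 2*u - 9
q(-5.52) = 78.15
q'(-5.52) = -20.04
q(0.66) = -7.50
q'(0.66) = -7.68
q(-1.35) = 11.97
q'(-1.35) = -11.70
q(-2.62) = 28.44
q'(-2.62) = -14.24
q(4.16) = -22.13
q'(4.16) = -0.68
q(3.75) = -21.69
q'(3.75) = -1.50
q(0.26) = -4.27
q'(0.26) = -8.48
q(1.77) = -14.80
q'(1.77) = -5.46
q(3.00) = -20.00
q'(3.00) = -3.00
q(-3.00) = 34.00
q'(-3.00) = -15.00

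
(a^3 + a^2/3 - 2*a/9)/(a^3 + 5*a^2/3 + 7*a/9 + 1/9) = a*(9*a^2 + 3*a - 2)/(9*a^3 + 15*a^2 + 7*a + 1)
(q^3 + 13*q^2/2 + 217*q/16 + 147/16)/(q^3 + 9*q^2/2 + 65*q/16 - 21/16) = (4*q + 7)/(4*q - 1)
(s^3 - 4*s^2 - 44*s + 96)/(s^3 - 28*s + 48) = (s - 8)/(s - 4)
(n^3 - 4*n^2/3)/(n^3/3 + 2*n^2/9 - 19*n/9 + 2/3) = n^2*(9*n - 12)/(3*n^3 + 2*n^2 - 19*n + 6)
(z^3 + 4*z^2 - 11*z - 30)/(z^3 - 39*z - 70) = (z - 3)/(z - 7)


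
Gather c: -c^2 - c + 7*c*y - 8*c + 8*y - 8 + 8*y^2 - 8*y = -c^2 + c*(7*y - 9) + 8*y^2 - 8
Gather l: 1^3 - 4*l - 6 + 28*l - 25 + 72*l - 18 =96*l - 48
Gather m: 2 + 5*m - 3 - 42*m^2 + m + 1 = -42*m^2 + 6*m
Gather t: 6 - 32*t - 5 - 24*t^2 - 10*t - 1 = -24*t^2 - 42*t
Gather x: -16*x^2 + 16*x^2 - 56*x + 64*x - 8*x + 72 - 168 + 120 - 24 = 0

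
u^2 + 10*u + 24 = (u + 4)*(u + 6)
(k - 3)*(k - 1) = k^2 - 4*k + 3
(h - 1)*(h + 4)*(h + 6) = h^3 + 9*h^2 + 14*h - 24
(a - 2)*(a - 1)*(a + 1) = a^3 - 2*a^2 - a + 2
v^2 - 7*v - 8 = (v - 8)*(v + 1)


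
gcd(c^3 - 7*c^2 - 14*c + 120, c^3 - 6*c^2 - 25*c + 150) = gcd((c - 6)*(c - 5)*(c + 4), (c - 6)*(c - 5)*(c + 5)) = c^2 - 11*c + 30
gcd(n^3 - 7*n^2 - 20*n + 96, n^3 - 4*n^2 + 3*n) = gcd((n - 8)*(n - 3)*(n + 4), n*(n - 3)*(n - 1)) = n - 3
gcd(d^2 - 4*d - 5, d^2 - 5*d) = d - 5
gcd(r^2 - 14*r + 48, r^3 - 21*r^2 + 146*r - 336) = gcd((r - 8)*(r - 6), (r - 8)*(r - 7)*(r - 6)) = r^2 - 14*r + 48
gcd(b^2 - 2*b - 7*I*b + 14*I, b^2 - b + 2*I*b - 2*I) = 1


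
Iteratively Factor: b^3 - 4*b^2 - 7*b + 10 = (b + 2)*(b^2 - 6*b + 5) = (b - 5)*(b + 2)*(b - 1)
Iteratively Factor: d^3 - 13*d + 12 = (d - 3)*(d^2 + 3*d - 4) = (d - 3)*(d + 4)*(d - 1)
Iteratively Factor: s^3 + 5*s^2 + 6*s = (s + 2)*(s^2 + 3*s) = s*(s + 2)*(s + 3)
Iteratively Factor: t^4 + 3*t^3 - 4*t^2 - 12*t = (t)*(t^3 + 3*t^2 - 4*t - 12) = t*(t + 2)*(t^2 + t - 6) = t*(t - 2)*(t + 2)*(t + 3)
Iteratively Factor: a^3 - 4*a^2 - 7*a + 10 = (a + 2)*(a^2 - 6*a + 5) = (a - 5)*(a + 2)*(a - 1)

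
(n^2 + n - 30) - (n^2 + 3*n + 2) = -2*n - 32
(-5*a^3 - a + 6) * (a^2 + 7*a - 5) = -5*a^5 - 35*a^4 + 24*a^3 - a^2 + 47*a - 30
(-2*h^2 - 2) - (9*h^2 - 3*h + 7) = -11*h^2 + 3*h - 9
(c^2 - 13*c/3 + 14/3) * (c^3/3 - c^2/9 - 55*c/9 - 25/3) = c^5/3 - 14*c^4/9 - 110*c^3/27 + 476*c^2/27 + 205*c/27 - 350/9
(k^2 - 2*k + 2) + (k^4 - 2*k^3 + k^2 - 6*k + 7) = k^4 - 2*k^3 + 2*k^2 - 8*k + 9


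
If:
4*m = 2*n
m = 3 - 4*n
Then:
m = 1/3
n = 2/3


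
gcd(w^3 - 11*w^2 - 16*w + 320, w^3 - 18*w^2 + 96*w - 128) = w^2 - 16*w + 64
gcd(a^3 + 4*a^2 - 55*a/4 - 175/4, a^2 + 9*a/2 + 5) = a + 5/2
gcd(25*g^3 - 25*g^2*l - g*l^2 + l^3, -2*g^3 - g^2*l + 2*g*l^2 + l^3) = g - l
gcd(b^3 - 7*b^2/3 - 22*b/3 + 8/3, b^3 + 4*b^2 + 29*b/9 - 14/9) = b^2 + 5*b/3 - 2/3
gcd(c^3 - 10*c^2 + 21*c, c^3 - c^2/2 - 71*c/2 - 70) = c - 7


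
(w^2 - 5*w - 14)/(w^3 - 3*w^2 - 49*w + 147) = (w + 2)/(w^2 + 4*w - 21)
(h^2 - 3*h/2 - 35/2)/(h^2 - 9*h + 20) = (h + 7/2)/(h - 4)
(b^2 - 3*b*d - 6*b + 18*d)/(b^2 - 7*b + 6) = (b - 3*d)/(b - 1)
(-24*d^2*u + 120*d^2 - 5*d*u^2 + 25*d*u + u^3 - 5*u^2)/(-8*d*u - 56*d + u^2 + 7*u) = (3*d*u - 15*d + u^2 - 5*u)/(u + 7)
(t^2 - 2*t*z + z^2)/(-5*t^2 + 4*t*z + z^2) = (-t + z)/(5*t + z)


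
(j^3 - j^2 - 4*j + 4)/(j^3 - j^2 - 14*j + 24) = (j^2 + j - 2)/(j^2 + j - 12)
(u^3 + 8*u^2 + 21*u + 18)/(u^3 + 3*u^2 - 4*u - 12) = (u + 3)/(u - 2)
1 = 1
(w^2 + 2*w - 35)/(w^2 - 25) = (w + 7)/(w + 5)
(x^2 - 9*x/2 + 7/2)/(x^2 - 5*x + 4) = (x - 7/2)/(x - 4)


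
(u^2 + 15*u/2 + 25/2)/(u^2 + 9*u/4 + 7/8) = 4*(2*u^2 + 15*u + 25)/(8*u^2 + 18*u + 7)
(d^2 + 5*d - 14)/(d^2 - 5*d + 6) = (d + 7)/(d - 3)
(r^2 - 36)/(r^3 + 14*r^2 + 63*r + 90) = (r - 6)/(r^2 + 8*r + 15)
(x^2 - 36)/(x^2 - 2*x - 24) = (x + 6)/(x + 4)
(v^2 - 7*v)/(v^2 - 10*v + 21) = v/(v - 3)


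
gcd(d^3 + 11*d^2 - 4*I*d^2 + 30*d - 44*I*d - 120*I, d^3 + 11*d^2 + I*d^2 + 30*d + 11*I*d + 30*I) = d^2 + 11*d + 30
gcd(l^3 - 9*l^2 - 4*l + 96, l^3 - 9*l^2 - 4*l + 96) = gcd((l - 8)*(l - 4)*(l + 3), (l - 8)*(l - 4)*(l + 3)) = l^3 - 9*l^2 - 4*l + 96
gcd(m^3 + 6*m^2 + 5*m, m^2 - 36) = 1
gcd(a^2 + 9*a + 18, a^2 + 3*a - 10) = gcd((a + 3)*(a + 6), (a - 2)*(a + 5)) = 1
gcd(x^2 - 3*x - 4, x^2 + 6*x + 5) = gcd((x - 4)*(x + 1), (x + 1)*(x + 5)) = x + 1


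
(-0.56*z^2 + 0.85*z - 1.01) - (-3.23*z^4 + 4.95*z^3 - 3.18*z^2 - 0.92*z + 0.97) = 3.23*z^4 - 4.95*z^3 + 2.62*z^2 + 1.77*z - 1.98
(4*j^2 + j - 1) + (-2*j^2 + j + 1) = 2*j^2 + 2*j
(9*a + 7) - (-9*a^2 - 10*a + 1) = 9*a^2 + 19*a + 6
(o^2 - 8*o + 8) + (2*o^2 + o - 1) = 3*o^2 - 7*o + 7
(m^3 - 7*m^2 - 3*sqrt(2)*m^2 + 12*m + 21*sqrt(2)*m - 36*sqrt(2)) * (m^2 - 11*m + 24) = m^5 - 18*m^4 - 3*sqrt(2)*m^4 + 54*sqrt(2)*m^3 + 113*m^3 - 339*sqrt(2)*m^2 - 300*m^2 + 288*m + 900*sqrt(2)*m - 864*sqrt(2)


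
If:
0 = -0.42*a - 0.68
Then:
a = -1.62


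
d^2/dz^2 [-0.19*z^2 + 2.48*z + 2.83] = -0.380000000000000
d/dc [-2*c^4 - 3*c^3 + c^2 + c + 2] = -8*c^3 - 9*c^2 + 2*c + 1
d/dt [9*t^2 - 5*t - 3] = 18*t - 5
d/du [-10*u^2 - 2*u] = -20*u - 2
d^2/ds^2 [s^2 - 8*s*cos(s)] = 8*s*cos(s) + 16*sin(s) + 2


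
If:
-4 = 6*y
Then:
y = -2/3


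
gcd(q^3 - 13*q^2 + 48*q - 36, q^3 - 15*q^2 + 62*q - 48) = q^2 - 7*q + 6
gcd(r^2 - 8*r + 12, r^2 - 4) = r - 2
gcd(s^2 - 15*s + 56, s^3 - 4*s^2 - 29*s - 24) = s - 8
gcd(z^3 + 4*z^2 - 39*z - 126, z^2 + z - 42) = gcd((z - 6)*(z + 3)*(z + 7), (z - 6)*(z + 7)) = z^2 + z - 42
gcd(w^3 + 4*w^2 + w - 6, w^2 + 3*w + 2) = w + 2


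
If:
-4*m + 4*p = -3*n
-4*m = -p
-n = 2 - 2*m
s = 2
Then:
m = 1/3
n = -4/3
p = 4/3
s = 2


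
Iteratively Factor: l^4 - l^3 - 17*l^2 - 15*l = (l - 5)*(l^3 + 4*l^2 + 3*l) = l*(l - 5)*(l^2 + 4*l + 3) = l*(l - 5)*(l + 3)*(l + 1)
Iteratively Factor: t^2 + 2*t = (t + 2)*(t)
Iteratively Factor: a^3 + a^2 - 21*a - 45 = (a - 5)*(a^2 + 6*a + 9) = (a - 5)*(a + 3)*(a + 3)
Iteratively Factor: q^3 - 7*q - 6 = (q + 1)*(q^2 - q - 6) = (q + 1)*(q + 2)*(q - 3)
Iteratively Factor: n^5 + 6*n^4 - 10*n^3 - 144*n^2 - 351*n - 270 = (n + 3)*(n^4 + 3*n^3 - 19*n^2 - 87*n - 90) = (n - 5)*(n + 3)*(n^3 + 8*n^2 + 21*n + 18) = (n - 5)*(n + 2)*(n + 3)*(n^2 + 6*n + 9) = (n - 5)*(n + 2)*(n + 3)^2*(n + 3)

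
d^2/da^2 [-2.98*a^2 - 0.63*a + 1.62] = -5.96000000000000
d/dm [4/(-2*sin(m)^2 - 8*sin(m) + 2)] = 4*(sin(m) + 2)*cos(m)/(4*sin(m) - cos(m)^2)^2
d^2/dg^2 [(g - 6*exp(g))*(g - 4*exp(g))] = -10*g*exp(g) + 96*exp(2*g) - 20*exp(g) + 2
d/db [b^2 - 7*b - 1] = 2*b - 7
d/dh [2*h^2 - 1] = 4*h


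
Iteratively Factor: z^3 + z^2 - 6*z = (z - 2)*(z^2 + 3*z) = z*(z - 2)*(z + 3)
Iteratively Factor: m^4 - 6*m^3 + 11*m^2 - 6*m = (m - 1)*(m^3 - 5*m^2 + 6*m) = (m - 3)*(m - 1)*(m^2 - 2*m) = (m - 3)*(m - 2)*(m - 1)*(m)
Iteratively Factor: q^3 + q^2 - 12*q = (q + 4)*(q^2 - 3*q) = q*(q + 4)*(q - 3)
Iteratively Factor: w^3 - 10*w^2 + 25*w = (w - 5)*(w^2 - 5*w) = (w - 5)^2*(w)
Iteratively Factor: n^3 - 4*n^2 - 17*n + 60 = (n + 4)*(n^2 - 8*n + 15) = (n - 5)*(n + 4)*(n - 3)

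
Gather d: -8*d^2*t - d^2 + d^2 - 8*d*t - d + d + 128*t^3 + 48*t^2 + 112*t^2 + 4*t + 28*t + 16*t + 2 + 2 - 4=-8*d^2*t - 8*d*t + 128*t^3 + 160*t^2 + 48*t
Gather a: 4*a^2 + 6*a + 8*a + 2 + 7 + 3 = 4*a^2 + 14*a + 12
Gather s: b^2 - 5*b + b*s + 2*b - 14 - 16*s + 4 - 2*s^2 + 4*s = b^2 - 3*b - 2*s^2 + s*(b - 12) - 10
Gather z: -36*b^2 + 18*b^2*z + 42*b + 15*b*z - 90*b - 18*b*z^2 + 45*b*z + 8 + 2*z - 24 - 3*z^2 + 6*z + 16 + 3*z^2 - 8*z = -36*b^2 - 18*b*z^2 - 48*b + z*(18*b^2 + 60*b)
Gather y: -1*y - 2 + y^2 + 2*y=y^2 + y - 2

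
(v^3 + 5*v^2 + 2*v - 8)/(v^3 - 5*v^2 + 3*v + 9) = (v^3 + 5*v^2 + 2*v - 8)/(v^3 - 5*v^2 + 3*v + 9)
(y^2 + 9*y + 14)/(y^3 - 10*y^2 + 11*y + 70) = (y + 7)/(y^2 - 12*y + 35)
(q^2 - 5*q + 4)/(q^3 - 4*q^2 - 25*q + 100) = (q - 1)/(q^2 - 25)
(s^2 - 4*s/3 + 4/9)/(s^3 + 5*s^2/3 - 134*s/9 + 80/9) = (3*s - 2)/(3*s^2 + 7*s - 40)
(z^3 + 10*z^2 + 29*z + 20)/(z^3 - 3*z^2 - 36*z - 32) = (z + 5)/(z - 8)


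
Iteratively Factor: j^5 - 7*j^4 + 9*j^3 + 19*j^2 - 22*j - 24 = (j - 4)*(j^4 - 3*j^3 - 3*j^2 + 7*j + 6) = (j - 4)*(j + 1)*(j^3 - 4*j^2 + j + 6) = (j - 4)*(j - 2)*(j + 1)*(j^2 - 2*j - 3) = (j - 4)*(j - 3)*(j - 2)*(j + 1)*(j + 1)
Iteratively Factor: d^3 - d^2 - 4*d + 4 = (d - 1)*(d^2 - 4) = (d - 2)*(d - 1)*(d + 2)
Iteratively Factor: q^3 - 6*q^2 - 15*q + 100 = (q - 5)*(q^2 - q - 20) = (q - 5)*(q + 4)*(q - 5)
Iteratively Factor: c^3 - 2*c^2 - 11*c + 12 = (c + 3)*(c^2 - 5*c + 4) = (c - 4)*(c + 3)*(c - 1)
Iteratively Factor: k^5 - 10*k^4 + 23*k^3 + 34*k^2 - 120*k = (k - 3)*(k^4 - 7*k^3 + 2*k^2 + 40*k) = (k - 5)*(k - 3)*(k^3 - 2*k^2 - 8*k) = (k - 5)*(k - 3)*(k + 2)*(k^2 - 4*k) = k*(k - 5)*(k - 3)*(k + 2)*(k - 4)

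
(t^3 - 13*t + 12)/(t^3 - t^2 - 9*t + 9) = (t + 4)/(t + 3)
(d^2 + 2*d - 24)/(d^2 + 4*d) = (d^2 + 2*d - 24)/(d*(d + 4))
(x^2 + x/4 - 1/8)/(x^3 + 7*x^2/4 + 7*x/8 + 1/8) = (4*x - 1)/(4*x^2 + 5*x + 1)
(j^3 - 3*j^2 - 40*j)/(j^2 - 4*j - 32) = j*(j + 5)/(j + 4)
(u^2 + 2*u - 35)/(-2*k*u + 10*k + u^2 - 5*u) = (u + 7)/(-2*k + u)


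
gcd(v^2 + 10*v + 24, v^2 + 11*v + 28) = v + 4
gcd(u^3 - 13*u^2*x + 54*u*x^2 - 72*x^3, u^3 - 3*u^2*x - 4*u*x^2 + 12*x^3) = -u + 3*x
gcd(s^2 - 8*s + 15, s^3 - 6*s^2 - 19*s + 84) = s - 3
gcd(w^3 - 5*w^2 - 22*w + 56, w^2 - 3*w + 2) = w - 2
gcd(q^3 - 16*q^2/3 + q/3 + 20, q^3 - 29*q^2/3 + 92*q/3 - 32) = q^2 - 7*q + 12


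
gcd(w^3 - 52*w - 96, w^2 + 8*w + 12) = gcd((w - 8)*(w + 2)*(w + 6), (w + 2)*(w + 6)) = w^2 + 8*w + 12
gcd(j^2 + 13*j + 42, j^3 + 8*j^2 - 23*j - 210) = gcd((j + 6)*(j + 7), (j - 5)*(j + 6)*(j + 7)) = j^2 + 13*j + 42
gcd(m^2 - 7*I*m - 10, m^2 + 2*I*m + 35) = m - 5*I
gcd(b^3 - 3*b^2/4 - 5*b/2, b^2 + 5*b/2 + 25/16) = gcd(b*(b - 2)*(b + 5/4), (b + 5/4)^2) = b + 5/4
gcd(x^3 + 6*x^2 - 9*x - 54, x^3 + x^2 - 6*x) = x + 3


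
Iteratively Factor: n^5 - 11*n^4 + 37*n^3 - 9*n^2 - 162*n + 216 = (n + 2)*(n^4 - 13*n^3 + 63*n^2 - 135*n + 108) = (n - 3)*(n + 2)*(n^3 - 10*n^2 + 33*n - 36) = (n - 4)*(n - 3)*(n + 2)*(n^2 - 6*n + 9) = (n - 4)*(n - 3)^2*(n + 2)*(n - 3)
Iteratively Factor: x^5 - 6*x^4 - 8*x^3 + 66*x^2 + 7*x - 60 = (x + 3)*(x^4 - 9*x^3 + 19*x^2 + 9*x - 20) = (x + 1)*(x + 3)*(x^3 - 10*x^2 + 29*x - 20) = (x - 5)*(x + 1)*(x + 3)*(x^2 - 5*x + 4) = (x - 5)*(x - 4)*(x + 1)*(x + 3)*(x - 1)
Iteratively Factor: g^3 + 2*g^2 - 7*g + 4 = (g - 1)*(g^2 + 3*g - 4) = (g - 1)^2*(g + 4)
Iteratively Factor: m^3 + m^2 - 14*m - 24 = (m + 3)*(m^2 - 2*m - 8) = (m + 2)*(m + 3)*(m - 4)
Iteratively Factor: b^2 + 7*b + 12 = (b + 4)*(b + 3)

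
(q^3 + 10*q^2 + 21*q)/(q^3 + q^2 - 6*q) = (q + 7)/(q - 2)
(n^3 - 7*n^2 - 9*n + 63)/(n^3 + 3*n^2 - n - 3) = (n^2 - 10*n + 21)/(n^2 - 1)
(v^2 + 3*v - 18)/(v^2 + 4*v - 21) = (v + 6)/(v + 7)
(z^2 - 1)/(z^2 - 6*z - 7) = (z - 1)/(z - 7)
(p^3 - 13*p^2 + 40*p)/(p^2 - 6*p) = (p^2 - 13*p + 40)/(p - 6)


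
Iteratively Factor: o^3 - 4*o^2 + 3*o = (o - 3)*(o^2 - o) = (o - 3)*(o - 1)*(o)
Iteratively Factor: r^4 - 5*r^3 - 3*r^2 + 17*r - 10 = (r + 2)*(r^3 - 7*r^2 + 11*r - 5) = (r - 5)*(r + 2)*(r^2 - 2*r + 1) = (r - 5)*(r - 1)*(r + 2)*(r - 1)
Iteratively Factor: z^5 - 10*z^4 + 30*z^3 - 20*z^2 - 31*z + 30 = (z - 5)*(z^4 - 5*z^3 + 5*z^2 + 5*z - 6) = (z - 5)*(z + 1)*(z^3 - 6*z^2 + 11*z - 6) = (z - 5)*(z - 3)*(z + 1)*(z^2 - 3*z + 2) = (z - 5)*(z - 3)*(z - 2)*(z + 1)*(z - 1)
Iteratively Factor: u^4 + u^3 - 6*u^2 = (u)*(u^3 + u^2 - 6*u) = u*(u + 3)*(u^2 - 2*u) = u^2*(u + 3)*(u - 2)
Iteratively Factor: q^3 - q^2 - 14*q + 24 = (q - 2)*(q^2 + q - 12) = (q - 2)*(q + 4)*(q - 3)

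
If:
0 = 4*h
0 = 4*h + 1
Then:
No Solution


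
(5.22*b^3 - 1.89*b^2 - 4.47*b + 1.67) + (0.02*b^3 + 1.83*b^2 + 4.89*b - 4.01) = 5.24*b^3 - 0.0599999999999998*b^2 + 0.42*b - 2.34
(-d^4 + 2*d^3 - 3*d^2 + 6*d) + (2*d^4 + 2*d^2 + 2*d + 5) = d^4 + 2*d^3 - d^2 + 8*d + 5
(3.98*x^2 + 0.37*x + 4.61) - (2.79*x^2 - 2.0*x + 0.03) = 1.19*x^2 + 2.37*x + 4.58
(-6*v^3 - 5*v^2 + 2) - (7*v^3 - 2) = -13*v^3 - 5*v^2 + 4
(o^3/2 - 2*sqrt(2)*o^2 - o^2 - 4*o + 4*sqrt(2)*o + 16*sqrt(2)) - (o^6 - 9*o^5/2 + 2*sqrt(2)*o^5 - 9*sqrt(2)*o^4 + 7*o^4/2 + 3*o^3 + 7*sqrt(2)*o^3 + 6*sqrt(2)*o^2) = -o^6 - 2*sqrt(2)*o^5 + 9*o^5/2 - 7*o^4/2 + 9*sqrt(2)*o^4 - 7*sqrt(2)*o^3 - 5*o^3/2 - 8*sqrt(2)*o^2 - o^2 - 4*o + 4*sqrt(2)*o + 16*sqrt(2)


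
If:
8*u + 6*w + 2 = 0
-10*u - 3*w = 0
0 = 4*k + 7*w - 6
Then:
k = 89/36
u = 1/6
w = -5/9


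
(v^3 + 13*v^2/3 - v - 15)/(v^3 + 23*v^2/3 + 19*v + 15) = (3*v - 5)/(3*v + 5)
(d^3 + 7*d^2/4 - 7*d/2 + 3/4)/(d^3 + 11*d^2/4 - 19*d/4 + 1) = (d + 3)/(d + 4)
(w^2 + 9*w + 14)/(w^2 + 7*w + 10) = (w + 7)/(w + 5)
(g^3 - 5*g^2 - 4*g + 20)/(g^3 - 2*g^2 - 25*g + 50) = (g + 2)/(g + 5)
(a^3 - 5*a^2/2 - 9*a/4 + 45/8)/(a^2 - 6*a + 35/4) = (4*a^2 - 9)/(2*(2*a - 7))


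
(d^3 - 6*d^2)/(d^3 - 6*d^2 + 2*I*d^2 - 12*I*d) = d/(d + 2*I)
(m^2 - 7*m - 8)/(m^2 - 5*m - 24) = (m + 1)/(m + 3)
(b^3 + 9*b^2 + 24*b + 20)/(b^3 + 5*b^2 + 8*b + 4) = (b + 5)/(b + 1)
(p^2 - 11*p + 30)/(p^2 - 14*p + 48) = (p - 5)/(p - 8)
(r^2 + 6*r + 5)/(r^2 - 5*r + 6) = (r^2 + 6*r + 5)/(r^2 - 5*r + 6)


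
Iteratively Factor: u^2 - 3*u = (u - 3)*(u)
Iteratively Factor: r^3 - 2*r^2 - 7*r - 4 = (r + 1)*(r^2 - 3*r - 4) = (r + 1)^2*(r - 4)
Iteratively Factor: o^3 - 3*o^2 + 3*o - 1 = (o - 1)*(o^2 - 2*o + 1) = (o - 1)^2*(o - 1)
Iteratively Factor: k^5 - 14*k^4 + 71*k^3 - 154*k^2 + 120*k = (k - 3)*(k^4 - 11*k^3 + 38*k^2 - 40*k) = (k - 5)*(k - 3)*(k^3 - 6*k^2 + 8*k) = k*(k - 5)*(k - 3)*(k^2 - 6*k + 8) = k*(k - 5)*(k - 3)*(k - 2)*(k - 4)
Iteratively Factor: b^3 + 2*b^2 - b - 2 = (b + 1)*(b^2 + b - 2) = (b + 1)*(b + 2)*(b - 1)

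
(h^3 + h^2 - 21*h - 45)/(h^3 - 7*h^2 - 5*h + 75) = (h + 3)/(h - 5)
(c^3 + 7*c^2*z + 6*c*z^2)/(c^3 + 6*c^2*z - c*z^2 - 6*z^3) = c/(c - z)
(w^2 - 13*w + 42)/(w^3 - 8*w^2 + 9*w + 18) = (w - 7)/(w^2 - 2*w - 3)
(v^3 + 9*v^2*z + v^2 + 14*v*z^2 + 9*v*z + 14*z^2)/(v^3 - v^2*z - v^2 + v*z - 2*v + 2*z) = (-v^2 - 9*v*z - 14*z^2)/(-v^2 + v*z + 2*v - 2*z)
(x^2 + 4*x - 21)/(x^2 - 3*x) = (x + 7)/x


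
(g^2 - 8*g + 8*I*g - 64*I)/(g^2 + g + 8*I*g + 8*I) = (g - 8)/(g + 1)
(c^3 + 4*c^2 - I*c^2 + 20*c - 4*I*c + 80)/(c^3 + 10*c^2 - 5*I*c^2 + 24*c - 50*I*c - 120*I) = (c + 4*I)/(c + 6)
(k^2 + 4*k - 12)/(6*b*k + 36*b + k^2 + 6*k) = (k - 2)/(6*b + k)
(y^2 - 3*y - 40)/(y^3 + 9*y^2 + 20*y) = (y - 8)/(y*(y + 4))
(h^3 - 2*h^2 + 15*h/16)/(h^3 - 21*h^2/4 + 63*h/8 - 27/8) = h*(4*h - 5)/(2*(2*h^2 - 9*h + 9))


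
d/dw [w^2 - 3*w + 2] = 2*w - 3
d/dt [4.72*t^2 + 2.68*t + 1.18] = 9.44*t + 2.68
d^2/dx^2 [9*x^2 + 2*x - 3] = 18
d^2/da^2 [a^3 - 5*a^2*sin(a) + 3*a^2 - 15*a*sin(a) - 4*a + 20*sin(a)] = 5*a^2*sin(a) + 15*a*sin(a) - 20*a*cos(a) + 6*a - 30*sqrt(2)*sin(a + pi/4) + 6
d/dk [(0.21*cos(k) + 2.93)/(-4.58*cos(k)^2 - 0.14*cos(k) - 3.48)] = (-0.9618*cos(k)^2 - 26.8388*cos(k) + 0.3206)*sin(k)/(20.9764*cos(k)^4 + 1.2824*cos(k)^3 + 31.8964*cos(k)^2 + 0.9744*cos(k) + 12.1104)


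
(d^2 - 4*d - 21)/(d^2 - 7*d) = (d + 3)/d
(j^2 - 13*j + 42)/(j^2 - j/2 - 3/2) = 2*(-j^2 + 13*j - 42)/(-2*j^2 + j + 3)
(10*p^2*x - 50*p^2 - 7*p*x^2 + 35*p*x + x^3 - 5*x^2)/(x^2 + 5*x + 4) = (10*p^2*x - 50*p^2 - 7*p*x^2 + 35*p*x + x^3 - 5*x^2)/(x^2 + 5*x + 4)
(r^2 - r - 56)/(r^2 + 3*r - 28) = (r - 8)/(r - 4)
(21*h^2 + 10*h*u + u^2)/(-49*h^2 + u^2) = (3*h + u)/(-7*h + u)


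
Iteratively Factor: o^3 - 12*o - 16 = (o + 2)*(o^2 - 2*o - 8) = (o - 4)*(o + 2)*(o + 2)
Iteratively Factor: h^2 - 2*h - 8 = (h - 4)*(h + 2)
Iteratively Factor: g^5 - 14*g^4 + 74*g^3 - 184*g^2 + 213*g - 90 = (g - 1)*(g^4 - 13*g^3 + 61*g^2 - 123*g + 90) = (g - 3)*(g - 1)*(g^3 - 10*g^2 + 31*g - 30) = (g - 3)*(g - 2)*(g - 1)*(g^2 - 8*g + 15) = (g - 5)*(g - 3)*(g - 2)*(g - 1)*(g - 3)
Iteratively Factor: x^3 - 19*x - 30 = (x + 2)*(x^2 - 2*x - 15) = (x - 5)*(x + 2)*(x + 3)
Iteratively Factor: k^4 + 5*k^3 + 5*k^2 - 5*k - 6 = (k + 1)*(k^3 + 4*k^2 + k - 6) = (k + 1)*(k + 3)*(k^2 + k - 2) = (k + 1)*(k + 2)*(k + 3)*(k - 1)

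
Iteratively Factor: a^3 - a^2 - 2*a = (a)*(a^2 - a - 2) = a*(a - 2)*(a + 1)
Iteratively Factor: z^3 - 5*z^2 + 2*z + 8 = (z - 4)*(z^2 - z - 2) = (z - 4)*(z + 1)*(z - 2)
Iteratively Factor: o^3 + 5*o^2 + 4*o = (o + 1)*(o^2 + 4*o) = o*(o + 1)*(o + 4)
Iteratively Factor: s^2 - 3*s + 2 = (s - 1)*(s - 2)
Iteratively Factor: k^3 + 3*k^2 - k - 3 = (k + 1)*(k^2 + 2*k - 3) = (k - 1)*(k + 1)*(k + 3)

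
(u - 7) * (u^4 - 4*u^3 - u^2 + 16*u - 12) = u^5 - 11*u^4 + 27*u^3 + 23*u^2 - 124*u + 84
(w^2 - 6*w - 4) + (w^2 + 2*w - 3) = 2*w^2 - 4*w - 7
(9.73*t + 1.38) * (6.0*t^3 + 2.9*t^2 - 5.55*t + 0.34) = 58.38*t^4 + 36.497*t^3 - 49.9995*t^2 - 4.3508*t + 0.4692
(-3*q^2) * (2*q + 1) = -6*q^3 - 3*q^2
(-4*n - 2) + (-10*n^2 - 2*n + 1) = -10*n^2 - 6*n - 1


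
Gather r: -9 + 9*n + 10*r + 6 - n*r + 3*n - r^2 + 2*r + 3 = 12*n - r^2 + r*(12 - n)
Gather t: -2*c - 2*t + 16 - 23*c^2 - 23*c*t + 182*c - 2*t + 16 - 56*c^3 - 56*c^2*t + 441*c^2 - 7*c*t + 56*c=-56*c^3 + 418*c^2 + 236*c + t*(-56*c^2 - 30*c - 4) + 32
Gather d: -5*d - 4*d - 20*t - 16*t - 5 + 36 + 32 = -9*d - 36*t + 63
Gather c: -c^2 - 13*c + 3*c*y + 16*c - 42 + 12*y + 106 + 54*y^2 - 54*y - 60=-c^2 + c*(3*y + 3) + 54*y^2 - 42*y + 4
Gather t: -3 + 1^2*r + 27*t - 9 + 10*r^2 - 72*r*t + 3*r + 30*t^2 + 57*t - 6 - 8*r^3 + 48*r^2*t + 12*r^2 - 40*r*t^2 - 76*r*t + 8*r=-8*r^3 + 22*r^2 + 12*r + t^2*(30 - 40*r) + t*(48*r^2 - 148*r + 84) - 18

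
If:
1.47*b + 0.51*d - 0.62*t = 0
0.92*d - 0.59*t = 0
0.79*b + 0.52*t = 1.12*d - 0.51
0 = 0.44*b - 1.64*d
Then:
No Solution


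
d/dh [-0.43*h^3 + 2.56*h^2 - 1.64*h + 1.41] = -1.29*h^2 + 5.12*h - 1.64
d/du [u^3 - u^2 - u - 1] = 3*u^2 - 2*u - 1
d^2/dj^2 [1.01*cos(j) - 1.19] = -1.01*cos(j)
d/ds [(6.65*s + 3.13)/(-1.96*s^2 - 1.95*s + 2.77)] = (13.034*s^2 + 12.2696*s + 24.524)/(3.8416*s^4 + 7.644*s^3 - 7.0559*s^2 - 10.803*s + 7.6729)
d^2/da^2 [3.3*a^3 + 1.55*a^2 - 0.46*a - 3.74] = 19.8*a + 3.1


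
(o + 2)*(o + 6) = o^2 + 8*o + 12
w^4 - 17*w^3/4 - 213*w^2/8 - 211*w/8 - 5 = (w - 8)*(w + 1/4)*(w + 1)*(w + 5/2)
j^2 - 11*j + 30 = (j - 6)*(j - 5)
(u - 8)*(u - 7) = u^2 - 15*u + 56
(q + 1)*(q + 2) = q^2 + 3*q + 2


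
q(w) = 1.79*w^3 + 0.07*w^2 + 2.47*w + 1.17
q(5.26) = 276.60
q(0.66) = 3.35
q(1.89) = 18.17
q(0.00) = 1.17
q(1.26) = 7.97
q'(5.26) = 151.78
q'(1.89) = 21.92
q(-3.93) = -116.11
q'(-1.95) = 22.62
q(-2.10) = -20.29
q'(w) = 5.37*w^2 + 0.14*w + 2.47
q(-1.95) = -16.65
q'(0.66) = 4.90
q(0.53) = 2.77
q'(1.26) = 11.17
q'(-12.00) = 774.07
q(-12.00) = -3111.51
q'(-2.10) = 25.86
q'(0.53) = 4.05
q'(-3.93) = 84.86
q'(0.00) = 2.47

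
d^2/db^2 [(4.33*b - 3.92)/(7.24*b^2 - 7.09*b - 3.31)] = ((118.161 - 188.0952*b)*(-7.24*b^2 + 7.09*b + 3.31) - (4.33*b - 3.92)*(14.48*b - 7.09)*(28.96*b - 14.18))/(-7.24*b^2 + 7.09*b + 3.31)^3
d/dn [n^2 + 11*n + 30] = 2*n + 11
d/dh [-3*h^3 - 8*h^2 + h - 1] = -9*h^2 - 16*h + 1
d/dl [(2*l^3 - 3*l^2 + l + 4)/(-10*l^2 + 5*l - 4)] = (-20*l^4 + 20*l^3 - 29*l^2 + 104*l - 24)/(100*l^4 - 100*l^3 + 105*l^2 - 40*l + 16)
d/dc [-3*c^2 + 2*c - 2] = 2 - 6*c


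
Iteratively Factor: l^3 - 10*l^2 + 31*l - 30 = (l - 2)*(l^2 - 8*l + 15) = (l - 5)*(l - 2)*(l - 3)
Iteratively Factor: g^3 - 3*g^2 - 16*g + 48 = (g - 3)*(g^2 - 16) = (g - 4)*(g - 3)*(g + 4)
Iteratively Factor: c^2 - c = (c - 1)*(c)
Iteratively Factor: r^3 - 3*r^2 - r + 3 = (r - 1)*(r^2 - 2*r - 3) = (r - 3)*(r - 1)*(r + 1)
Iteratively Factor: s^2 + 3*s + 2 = (s + 1)*(s + 2)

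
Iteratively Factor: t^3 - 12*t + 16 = (t - 2)*(t^2 + 2*t - 8) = (t - 2)*(t + 4)*(t - 2)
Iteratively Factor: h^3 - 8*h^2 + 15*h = (h - 5)*(h^2 - 3*h) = h*(h - 5)*(h - 3)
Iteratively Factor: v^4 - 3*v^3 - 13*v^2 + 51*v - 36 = (v - 3)*(v^3 - 13*v + 12) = (v - 3)*(v + 4)*(v^2 - 4*v + 3) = (v - 3)*(v - 1)*(v + 4)*(v - 3)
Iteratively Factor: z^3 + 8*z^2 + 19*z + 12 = (z + 3)*(z^2 + 5*z + 4) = (z + 3)*(z + 4)*(z + 1)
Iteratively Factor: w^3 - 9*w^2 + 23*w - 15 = (w - 5)*(w^2 - 4*w + 3) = (w - 5)*(w - 1)*(w - 3)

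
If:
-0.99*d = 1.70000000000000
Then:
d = -1.72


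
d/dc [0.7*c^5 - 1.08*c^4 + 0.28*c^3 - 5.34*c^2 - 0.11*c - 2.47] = 3.5*c^4 - 4.32*c^3 + 0.84*c^2 - 10.68*c - 0.11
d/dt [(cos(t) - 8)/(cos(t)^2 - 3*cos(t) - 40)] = sin(t)/(cos(t) + 5)^2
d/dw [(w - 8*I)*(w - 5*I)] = 2*w - 13*I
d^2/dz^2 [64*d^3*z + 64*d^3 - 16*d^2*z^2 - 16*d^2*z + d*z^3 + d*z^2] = 2*d*(-16*d + 3*z + 1)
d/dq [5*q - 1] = 5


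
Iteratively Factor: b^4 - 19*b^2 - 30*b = (b - 5)*(b^3 + 5*b^2 + 6*b) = (b - 5)*(b + 2)*(b^2 + 3*b) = (b - 5)*(b + 2)*(b + 3)*(b)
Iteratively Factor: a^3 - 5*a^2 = (a)*(a^2 - 5*a) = a*(a - 5)*(a)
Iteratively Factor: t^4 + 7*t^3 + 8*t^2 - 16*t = (t - 1)*(t^3 + 8*t^2 + 16*t) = (t - 1)*(t + 4)*(t^2 + 4*t) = (t - 1)*(t + 4)^2*(t)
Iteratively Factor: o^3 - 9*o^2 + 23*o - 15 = (o - 5)*(o^2 - 4*o + 3) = (o - 5)*(o - 1)*(o - 3)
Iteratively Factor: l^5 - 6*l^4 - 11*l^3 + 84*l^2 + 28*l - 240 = (l - 4)*(l^4 - 2*l^3 - 19*l^2 + 8*l + 60) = (l - 4)*(l - 2)*(l^3 - 19*l - 30) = (l - 4)*(l - 2)*(l + 2)*(l^2 - 2*l - 15) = (l - 4)*(l - 2)*(l + 2)*(l + 3)*(l - 5)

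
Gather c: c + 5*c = 6*c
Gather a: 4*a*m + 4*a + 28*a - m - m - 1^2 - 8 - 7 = a*(4*m + 32) - 2*m - 16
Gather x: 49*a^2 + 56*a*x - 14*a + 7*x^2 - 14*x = 49*a^2 - 14*a + 7*x^2 + x*(56*a - 14)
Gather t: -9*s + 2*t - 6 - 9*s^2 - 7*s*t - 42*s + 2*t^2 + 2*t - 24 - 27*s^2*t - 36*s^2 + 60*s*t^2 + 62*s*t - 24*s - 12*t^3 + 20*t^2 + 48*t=-45*s^2 - 75*s - 12*t^3 + t^2*(60*s + 22) + t*(-27*s^2 + 55*s + 52) - 30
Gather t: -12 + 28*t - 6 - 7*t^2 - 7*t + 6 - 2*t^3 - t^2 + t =-2*t^3 - 8*t^2 + 22*t - 12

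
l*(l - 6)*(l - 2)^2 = l^4 - 10*l^3 + 28*l^2 - 24*l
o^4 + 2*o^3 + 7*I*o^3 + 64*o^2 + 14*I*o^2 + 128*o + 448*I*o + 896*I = (o + 2)*(o - 8*I)*(o + 7*I)*(o + 8*I)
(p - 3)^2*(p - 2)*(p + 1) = p^4 - 7*p^3 + 13*p^2 + 3*p - 18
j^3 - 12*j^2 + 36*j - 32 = (j - 8)*(j - 2)^2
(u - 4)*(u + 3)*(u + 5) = u^3 + 4*u^2 - 17*u - 60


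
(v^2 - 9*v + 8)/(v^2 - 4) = (v^2 - 9*v + 8)/(v^2 - 4)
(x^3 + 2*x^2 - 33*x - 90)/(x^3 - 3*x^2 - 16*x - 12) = (x^2 + 8*x + 15)/(x^2 + 3*x + 2)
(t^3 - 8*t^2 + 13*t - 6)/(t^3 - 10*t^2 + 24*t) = (t^2 - 2*t + 1)/(t*(t - 4))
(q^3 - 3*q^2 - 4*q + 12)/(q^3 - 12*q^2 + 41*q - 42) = (q + 2)/(q - 7)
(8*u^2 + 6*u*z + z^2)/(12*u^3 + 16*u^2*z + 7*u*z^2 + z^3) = (4*u + z)/(6*u^2 + 5*u*z + z^2)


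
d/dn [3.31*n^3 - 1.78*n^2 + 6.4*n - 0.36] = 9.93*n^2 - 3.56*n + 6.4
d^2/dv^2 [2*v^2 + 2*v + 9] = 4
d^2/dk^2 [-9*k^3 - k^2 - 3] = -54*k - 2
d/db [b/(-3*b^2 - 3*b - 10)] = (3*b^2 - 10)/(9*b^4 + 18*b^3 + 69*b^2 + 60*b + 100)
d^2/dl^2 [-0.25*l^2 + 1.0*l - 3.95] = -0.500000000000000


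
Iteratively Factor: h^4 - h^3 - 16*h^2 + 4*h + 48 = (h + 3)*(h^3 - 4*h^2 - 4*h + 16) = (h - 2)*(h + 3)*(h^2 - 2*h - 8) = (h - 2)*(h + 2)*(h + 3)*(h - 4)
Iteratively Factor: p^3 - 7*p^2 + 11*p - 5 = (p - 5)*(p^2 - 2*p + 1) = (p - 5)*(p - 1)*(p - 1)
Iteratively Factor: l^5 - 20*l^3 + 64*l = (l - 2)*(l^4 + 2*l^3 - 16*l^2 - 32*l) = l*(l - 2)*(l^3 + 2*l^2 - 16*l - 32) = l*(l - 4)*(l - 2)*(l^2 + 6*l + 8) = l*(l - 4)*(l - 2)*(l + 2)*(l + 4)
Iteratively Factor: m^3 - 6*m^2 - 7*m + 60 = (m - 5)*(m^2 - m - 12) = (m - 5)*(m - 4)*(m + 3)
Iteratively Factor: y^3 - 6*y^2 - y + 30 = (y - 5)*(y^2 - y - 6) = (y - 5)*(y + 2)*(y - 3)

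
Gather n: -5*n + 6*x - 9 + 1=-5*n + 6*x - 8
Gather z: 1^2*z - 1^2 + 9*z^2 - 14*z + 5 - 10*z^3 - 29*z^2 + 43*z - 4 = -10*z^3 - 20*z^2 + 30*z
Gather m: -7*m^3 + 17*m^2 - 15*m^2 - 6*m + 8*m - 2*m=-7*m^3 + 2*m^2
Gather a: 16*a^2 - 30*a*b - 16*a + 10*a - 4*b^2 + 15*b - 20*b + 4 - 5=16*a^2 + a*(-30*b - 6) - 4*b^2 - 5*b - 1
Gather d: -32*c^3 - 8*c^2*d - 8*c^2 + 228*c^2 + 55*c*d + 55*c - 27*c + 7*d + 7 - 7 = -32*c^3 + 220*c^2 + 28*c + d*(-8*c^2 + 55*c + 7)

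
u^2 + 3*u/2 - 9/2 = (u - 3/2)*(u + 3)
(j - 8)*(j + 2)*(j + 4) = j^3 - 2*j^2 - 40*j - 64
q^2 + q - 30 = (q - 5)*(q + 6)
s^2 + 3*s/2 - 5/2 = (s - 1)*(s + 5/2)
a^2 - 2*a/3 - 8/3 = (a - 2)*(a + 4/3)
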